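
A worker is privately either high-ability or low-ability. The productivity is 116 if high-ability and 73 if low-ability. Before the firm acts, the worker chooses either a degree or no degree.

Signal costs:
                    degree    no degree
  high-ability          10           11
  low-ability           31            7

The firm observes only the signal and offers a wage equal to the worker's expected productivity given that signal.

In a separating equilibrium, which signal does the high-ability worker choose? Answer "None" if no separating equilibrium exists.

Try high-ability → degree, low-ability → no degree:
  Under separation the firm infers type exactly: degree → high-ability (pays 116), no degree → low-ability (pays 73).
  High-ability: degree gives 116 − 10 = 106; no degree gives 73 − 11 = 62. No deviation. ✓
  Low-ability: no degree gives 73 − 7 = 66; degree gives 116 − 31 = 85. Would deviate. ✗
Try high-ability → no degree, low-ability → degree:
  Under separation the firm infers type exactly: no degree → high-ability (pays 116), degree → low-ability (pays 73).
  High-ability: no degree gives 116 − 11 = 105; degree gives 73 − 10 = 63. No deviation. ✓
  Low-ability: degree gives 73 − 31 = 42; no degree gives 116 − 7 = 109. Would deviate. ✗
Neither assignment is incentive-compatible.

None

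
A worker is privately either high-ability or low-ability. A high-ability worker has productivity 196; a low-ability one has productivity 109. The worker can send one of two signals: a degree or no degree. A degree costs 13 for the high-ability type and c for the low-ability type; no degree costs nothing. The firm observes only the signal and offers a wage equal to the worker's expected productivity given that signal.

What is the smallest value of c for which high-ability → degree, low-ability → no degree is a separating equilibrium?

Under separation: degree → high-ability (pays 196); no degree → low-ability (pays 109).
High-ability: 196 − 13 = 183 ≥ 109 − 0 = 109. Holds regardless of c. ✓
Low-ability: 109 − 0 ≥ 196 − c, so c ≥ 196 − 109 = 87.

87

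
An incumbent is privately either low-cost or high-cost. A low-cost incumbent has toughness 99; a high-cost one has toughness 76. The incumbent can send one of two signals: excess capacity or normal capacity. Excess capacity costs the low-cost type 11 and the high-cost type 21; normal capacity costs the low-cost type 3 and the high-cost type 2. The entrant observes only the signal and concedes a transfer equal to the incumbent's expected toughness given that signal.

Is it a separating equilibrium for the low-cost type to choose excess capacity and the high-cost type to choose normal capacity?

If types separate, excess capacity earns payment 99 and normal capacity earns 76.
Low-cost: excess capacity gives 99 − 11 = 88; normal capacity gives 76 − 3 = 73. No deviation. ✓
High-cost: normal capacity gives 76 − 2 = 74; excess capacity gives 99 − 21 = 78. Would deviate. ✗

No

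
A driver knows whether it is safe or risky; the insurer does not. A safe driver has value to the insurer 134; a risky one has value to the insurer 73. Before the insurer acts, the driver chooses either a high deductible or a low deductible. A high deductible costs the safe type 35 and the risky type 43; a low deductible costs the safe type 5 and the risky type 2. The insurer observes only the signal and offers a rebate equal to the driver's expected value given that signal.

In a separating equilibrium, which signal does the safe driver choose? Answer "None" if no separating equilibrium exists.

None

Try safe → high deductible, risky → low deductible:
  Under separation the insurer infers type exactly: high deductible → safe (pays 134), low deductible → risky (pays 73).
  Safe: high deductible gives 134 − 35 = 99; low deductible gives 73 − 5 = 68. No deviation. ✓
  Risky: low deductible gives 73 − 2 = 71; high deductible gives 134 − 43 = 91. Would deviate. ✗
Try safe → low deductible, risky → high deductible:
  Under separation the insurer infers type exactly: low deductible → safe (pays 134), high deductible → risky (pays 73).
  Safe: low deductible gives 134 − 5 = 129; high deductible gives 73 − 35 = 38. No deviation. ✓
  Risky: high deductible gives 73 − 43 = 30; low deductible gives 134 − 2 = 132. Would deviate. ✗
Neither assignment is incentive-compatible.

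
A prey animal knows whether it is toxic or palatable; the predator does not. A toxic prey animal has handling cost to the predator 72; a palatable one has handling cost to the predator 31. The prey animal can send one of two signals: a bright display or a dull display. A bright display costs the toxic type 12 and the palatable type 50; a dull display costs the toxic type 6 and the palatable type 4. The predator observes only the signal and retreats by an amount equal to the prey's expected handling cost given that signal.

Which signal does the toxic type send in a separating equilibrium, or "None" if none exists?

Try toxic → bright display, palatable → dull display:
  If types separate, bright display earns payment 72 and dull display earns 31.
  Toxic: bright display gives 72 − 12 = 60; dull display gives 31 − 6 = 25. No deviation. ✓
  Palatable: dull display gives 31 − 4 = 27; bright display gives 72 − 50 = 22. No deviation. ✓
Both hold — the toxic type sends bright display.

bright display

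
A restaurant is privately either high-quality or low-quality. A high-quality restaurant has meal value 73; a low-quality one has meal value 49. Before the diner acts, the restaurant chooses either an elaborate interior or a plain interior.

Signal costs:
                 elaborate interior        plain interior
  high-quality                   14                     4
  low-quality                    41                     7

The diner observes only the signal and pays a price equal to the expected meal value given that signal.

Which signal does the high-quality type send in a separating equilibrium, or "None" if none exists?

elaborate interior

Try high-quality → elaborate interior, low-quality → plain interior:
  If types separate, elaborate interior earns payment 73 and plain interior earns 49.
  High-quality: elaborate interior gives 73 − 14 = 59; plain interior gives 49 − 4 = 45. No deviation. ✓
  Low-quality: plain interior gives 49 − 7 = 42; elaborate interior gives 73 − 41 = 32. No deviation. ✓
Both hold — the high-quality type sends elaborate interior.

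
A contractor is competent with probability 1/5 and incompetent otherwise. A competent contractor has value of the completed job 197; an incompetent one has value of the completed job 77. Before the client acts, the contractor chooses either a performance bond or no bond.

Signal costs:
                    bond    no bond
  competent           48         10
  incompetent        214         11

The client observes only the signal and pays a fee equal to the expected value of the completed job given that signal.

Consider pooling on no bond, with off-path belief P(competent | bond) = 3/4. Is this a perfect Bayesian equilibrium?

No

On the equilibrium path (no bond) the client holds the prior 1/5 and pays 1/5·197 + 4/5·77 = 101. Off-path (bond) belief 3/4 gives 3/4·197 + 1/4·77 = 167.
Competent: no bond gives 101 − 10 = 91; bond gives 167 − 48 = 119. Deviates. ✗
Incompetent: no bond gives 101 − 11 = 90; bond gives 167 − 214 = -47. Stays. ✓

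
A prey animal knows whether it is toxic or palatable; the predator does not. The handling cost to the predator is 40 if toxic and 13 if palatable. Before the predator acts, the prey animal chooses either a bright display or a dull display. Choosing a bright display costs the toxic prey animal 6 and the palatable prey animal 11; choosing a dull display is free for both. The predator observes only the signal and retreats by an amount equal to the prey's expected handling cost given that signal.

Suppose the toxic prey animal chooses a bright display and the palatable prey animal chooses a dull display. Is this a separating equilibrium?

No

If types separate, bright display earns payment 40 and dull display earns 13.
Toxic: bright display gives 40 − 6 = 34; dull display gives 13 − 0 = 13. No deviation. ✓
Palatable: dull display gives 13 − 0 = 13; bright display gives 40 − 11 = 29. Would deviate. ✗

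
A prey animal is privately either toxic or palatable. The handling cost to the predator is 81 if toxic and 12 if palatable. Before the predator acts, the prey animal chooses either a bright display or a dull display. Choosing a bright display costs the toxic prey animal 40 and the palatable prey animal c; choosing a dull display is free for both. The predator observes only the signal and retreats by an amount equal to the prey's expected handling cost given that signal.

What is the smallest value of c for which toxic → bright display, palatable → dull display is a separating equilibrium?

69

Under separation: bright display → toxic (pays 81); dull display → palatable (pays 12).
Toxic: 81 − 40 = 41 ≥ 12 − 0 = 12. Holds regardless of c. ✓
Palatable: 12 − 0 ≥ 81 − c, so c ≥ 81 − 12 = 69.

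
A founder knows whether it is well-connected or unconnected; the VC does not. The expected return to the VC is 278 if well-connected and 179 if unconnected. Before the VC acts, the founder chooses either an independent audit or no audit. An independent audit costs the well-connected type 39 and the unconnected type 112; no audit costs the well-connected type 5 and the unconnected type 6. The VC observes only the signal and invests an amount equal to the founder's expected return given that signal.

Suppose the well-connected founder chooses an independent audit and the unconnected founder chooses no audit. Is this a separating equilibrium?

Yes

Under separation the VC infers type exactly: audit → well-connected (pays 278), no audit → unconnected (pays 179).
Well-connected: audit gives 278 − 39 = 239; no audit gives 179 − 5 = 174. No deviation. ✓
Unconnected: no audit gives 179 − 6 = 173; audit gives 278 − 112 = 166. No deviation. ✓
Neither type gains from mimicking the other.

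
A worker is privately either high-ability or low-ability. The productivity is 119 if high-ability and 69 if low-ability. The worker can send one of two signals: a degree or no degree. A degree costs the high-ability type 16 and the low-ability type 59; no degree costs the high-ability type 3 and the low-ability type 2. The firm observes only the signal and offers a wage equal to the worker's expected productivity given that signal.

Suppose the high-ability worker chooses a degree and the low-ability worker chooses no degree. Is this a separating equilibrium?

Yes

If types separate, degree earns payment 119 and no degree earns 69.
High-ability: degree gives 119 − 16 = 103; no degree gives 69 − 3 = 66. No deviation. ✓
Low-ability: no degree gives 69 − 2 = 67; degree gives 119 − 59 = 60. No deviation. ✓
Both incentive constraints hold.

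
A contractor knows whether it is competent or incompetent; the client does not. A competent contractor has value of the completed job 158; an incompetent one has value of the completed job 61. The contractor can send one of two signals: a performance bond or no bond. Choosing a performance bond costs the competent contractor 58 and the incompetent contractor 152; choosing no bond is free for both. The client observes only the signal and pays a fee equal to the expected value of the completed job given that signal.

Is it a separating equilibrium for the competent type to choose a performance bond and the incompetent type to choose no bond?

If types separate, bond earns payment 158 and no bond earns 61.
Competent: bond gives 158 − 58 = 100; no bond gives 61 − 0 = 61. No deviation. ✓
Incompetent: no bond gives 61 − 0 = 61; bond gives 158 − 152 = 6. No deviation. ✓
Neither type gains from mimicking the other.

Yes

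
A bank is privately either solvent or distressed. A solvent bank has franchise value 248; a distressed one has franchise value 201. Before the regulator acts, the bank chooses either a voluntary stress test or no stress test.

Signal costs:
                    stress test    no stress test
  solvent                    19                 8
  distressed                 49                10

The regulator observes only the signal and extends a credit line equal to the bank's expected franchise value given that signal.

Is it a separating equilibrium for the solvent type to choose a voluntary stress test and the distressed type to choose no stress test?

No

If types separate, stress test earns payment 248 and no stress test earns 201.
Solvent: stress test gives 248 − 19 = 229; no stress test gives 201 − 8 = 193. No deviation. ✓
Distressed: no stress test gives 201 − 10 = 191; stress test gives 248 − 49 = 199. Would deviate. ✗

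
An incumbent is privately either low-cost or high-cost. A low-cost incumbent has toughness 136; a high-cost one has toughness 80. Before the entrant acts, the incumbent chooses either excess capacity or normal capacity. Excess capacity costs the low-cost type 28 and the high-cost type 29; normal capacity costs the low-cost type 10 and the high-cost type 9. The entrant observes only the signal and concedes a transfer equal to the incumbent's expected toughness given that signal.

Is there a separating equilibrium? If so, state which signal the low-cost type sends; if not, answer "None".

Try low-cost → excess capacity, high-cost → normal capacity:
  If types separate, excess capacity earns payment 136 and normal capacity earns 80.
  Low-cost: excess capacity gives 136 − 28 = 108; normal capacity gives 80 − 10 = 70. No deviation. ✓
  High-cost: normal capacity gives 80 − 9 = 71; excess capacity gives 136 − 29 = 107. Would deviate. ✗
Try low-cost → normal capacity, high-cost → excess capacity:
  If types separate, normal capacity earns payment 136 and excess capacity earns 80.
  Low-cost: normal capacity gives 136 − 10 = 126; excess capacity gives 80 − 28 = 52. No deviation. ✓
  High-cost: excess capacity gives 80 − 29 = 51; normal capacity gives 136 − 9 = 127. Would deviate. ✗
Neither assignment is incentive-compatible.

None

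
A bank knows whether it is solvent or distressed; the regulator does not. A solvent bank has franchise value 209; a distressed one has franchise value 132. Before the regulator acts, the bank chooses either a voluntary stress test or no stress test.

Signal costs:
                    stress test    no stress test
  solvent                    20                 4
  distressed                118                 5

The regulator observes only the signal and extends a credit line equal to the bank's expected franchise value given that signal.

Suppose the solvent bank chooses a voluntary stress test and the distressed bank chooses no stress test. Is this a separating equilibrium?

Under separation the regulator infers type exactly: stress test → solvent (pays 209), no stress test → distressed (pays 132).
Solvent: stress test gives 209 − 20 = 189; no stress test gives 132 − 4 = 128. No deviation. ✓
Distressed: no stress test gives 132 − 5 = 127; stress test gives 209 − 118 = 91. No deviation. ✓
Neither type gains from mimicking the other.

Yes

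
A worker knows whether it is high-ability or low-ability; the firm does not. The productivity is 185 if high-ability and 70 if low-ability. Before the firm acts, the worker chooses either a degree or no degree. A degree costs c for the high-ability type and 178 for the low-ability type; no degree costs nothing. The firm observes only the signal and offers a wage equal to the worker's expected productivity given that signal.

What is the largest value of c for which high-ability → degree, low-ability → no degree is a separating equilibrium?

Under separation: degree → high-ability (pays 185); no degree → low-ability (pays 70).
Low-ability: 70 − 0 = 70 ≥ 185 − 178 = 7. Holds regardless of c. ✓
High-ability: 185 − c ≥ 70 − 0, so c ≤ 185 − 70 = 115.

115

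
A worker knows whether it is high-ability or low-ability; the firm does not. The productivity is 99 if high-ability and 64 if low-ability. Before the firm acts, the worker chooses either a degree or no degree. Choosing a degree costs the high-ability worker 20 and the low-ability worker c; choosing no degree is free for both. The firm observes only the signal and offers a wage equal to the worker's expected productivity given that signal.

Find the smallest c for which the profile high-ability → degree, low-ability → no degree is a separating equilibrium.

Under separation: degree → high-ability (pays 99); no degree → low-ability (pays 64).
High-ability: 99 − 20 = 79 ≥ 64 − 0 = 64. Holds regardless of c. ✓
Low-ability: 64 − 0 ≥ 99 − c, so c ≥ 99 − 64 = 35.

35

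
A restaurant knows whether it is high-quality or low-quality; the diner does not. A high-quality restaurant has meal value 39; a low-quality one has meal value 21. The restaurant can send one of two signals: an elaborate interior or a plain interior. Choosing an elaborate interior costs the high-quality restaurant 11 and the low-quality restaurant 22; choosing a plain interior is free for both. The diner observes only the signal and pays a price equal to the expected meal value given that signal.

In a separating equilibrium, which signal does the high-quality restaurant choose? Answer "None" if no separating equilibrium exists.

Try high-quality → elaborate interior, low-quality → plain interior:
  If types separate, elaborate interior earns payment 39 and plain interior earns 21.
  High-quality: elaborate interior gives 39 − 11 = 28; plain interior gives 21 − 0 = 21. No deviation. ✓
  Low-quality: plain interior gives 21 − 0 = 21; elaborate interior gives 39 − 22 = 17. No deviation. ✓
Both hold — the high-quality type sends elaborate interior.

elaborate interior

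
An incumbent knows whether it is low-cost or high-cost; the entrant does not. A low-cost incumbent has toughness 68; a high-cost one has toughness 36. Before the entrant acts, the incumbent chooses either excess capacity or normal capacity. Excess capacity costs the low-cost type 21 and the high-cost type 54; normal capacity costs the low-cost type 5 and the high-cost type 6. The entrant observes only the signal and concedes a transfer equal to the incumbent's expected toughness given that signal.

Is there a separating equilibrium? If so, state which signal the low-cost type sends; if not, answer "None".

Try low-cost → excess capacity, high-cost → normal capacity:
  If types separate, excess capacity earns payment 68 and normal capacity earns 36.
  Low-cost: excess capacity gives 68 − 21 = 47; normal capacity gives 36 − 5 = 31. No deviation. ✓
  High-cost: normal capacity gives 36 − 6 = 30; excess capacity gives 68 − 54 = 14. No deviation. ✓
Both hold — the low-cost type sends excess capacity.

excess capacity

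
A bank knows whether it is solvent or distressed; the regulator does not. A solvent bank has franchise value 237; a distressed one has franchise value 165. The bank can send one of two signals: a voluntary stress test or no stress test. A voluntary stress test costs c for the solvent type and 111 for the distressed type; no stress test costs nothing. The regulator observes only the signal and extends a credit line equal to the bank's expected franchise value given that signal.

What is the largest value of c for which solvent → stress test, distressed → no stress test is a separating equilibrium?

Under separation: stress test → solvent (pays 237); no stress test → distressed (pays 165).
Distressed: 165 − 0 = 165 ≥ 237 − 111 = 126. Holds regardless of c. ✓
Solvent: 237 − c ≥ 165 − 0, so c ≤ 237 − 165 = 72.

72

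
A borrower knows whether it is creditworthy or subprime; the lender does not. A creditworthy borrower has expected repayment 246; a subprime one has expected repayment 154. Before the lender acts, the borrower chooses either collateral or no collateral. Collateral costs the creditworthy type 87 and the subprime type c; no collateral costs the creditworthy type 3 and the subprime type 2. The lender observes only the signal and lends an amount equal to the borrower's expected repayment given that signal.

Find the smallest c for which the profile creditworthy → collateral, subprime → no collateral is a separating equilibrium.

Under separation: collateral → creditworthy (pays 246); no collateral → subprime (pays 154).
Creditworthy: 246 − 87 = 159 ≥ 154 − 3 = 151. Holds regardless of c. ✓
Subprime: 154 − 2 ≥ 246 − c, so c ≥ 246 − 152 = 94.

94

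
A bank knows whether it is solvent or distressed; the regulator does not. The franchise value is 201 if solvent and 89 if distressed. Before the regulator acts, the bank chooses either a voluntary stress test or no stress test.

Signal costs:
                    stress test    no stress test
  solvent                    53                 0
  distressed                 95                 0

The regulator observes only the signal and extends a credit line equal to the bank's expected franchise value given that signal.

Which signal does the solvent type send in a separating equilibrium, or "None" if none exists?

None

Try solvent → stress test, distressed → no stress test:
  If types separate, stress test earns payment 201 and no stress test earns 89.
  Solvent: stress test gives 201 − 53 = 148; no stress test gives 89 − 0 = 89. No deviation. ✓
  Distressed: no stress test gives 89 − 0 = 89; stress test gives 201 − 95 = 106. Would deviate. ✗
Try solvent → no stress test, distressed → stress test:
  If types separate, no stress test earns payment 201 and stress test earns 89.
  Solvent: no stress test gives 201 − 0 = 201; stress test gives 89 − 53 = 36. No deviation. ✓
  Distressed: stress test gives 89 − 95 = -6; no stress test gives 201 − 0 = 201. Would deviate. ✗
Neither assignment is incentive-compatible.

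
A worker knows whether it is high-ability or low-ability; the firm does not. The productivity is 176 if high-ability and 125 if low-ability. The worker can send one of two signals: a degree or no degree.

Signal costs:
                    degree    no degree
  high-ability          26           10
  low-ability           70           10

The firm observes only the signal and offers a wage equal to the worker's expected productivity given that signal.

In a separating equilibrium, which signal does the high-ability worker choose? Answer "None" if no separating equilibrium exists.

Try high-ability → degree, low-ability → no degree:
  Under separation the firm infers type exactly: degree → high-ability (pays 176), no degree → low-ability (pays 125).
  High-ability: degree gives 176 − 26 = 150; no degree gives 125 − 10 = 115. No deviation. ✓
  Low-ability: no degree gives 125 − 10 = 115; degree gives 176 − 70 = 106. No deviation. ✓
Both hold — the high-ability type sends degree.

degree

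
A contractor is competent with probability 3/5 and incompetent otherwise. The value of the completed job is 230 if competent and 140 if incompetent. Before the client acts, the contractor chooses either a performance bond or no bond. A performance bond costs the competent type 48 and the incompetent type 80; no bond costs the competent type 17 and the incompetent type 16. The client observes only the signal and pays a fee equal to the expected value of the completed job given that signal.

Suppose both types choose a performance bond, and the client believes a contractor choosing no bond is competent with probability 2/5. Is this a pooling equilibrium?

On the equilibrium path (bond) the client holds the prior 3/5 and pays 3/5·230 + 2/5·140 = 194. Off-path (no bond) belief 2/5 gives 2/5·230 + 3/5·140 = 176.
Competent: bond gives 194 − 48 = 146; no bond gives 176 − 17 = 159. Deviates. ✗
Incompetent: bond gives 194 − 80 = 114; no bond gives 176 − 16 = 160. Deviates. ✗

No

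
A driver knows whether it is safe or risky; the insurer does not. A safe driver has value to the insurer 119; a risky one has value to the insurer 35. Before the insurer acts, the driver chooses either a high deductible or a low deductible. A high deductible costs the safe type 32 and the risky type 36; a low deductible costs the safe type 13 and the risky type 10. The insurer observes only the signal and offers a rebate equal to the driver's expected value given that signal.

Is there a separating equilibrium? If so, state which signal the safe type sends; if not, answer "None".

Try safe → high deductible, risky → low deductible:
  Under separation the insurer infers type exactly: high deductible → safe (pays 119), low deductible → risky (pays 35).
  Safe: high deductible gives 119 − 32 = 87; low deductible gives 35 − 13 = 22. No deviation. ✓
  Risky: low deductible gives 35 − 10 = 25; high deductible gives 119 − 36 = 83. Would deviate. ✗
Try safe → low deductible, risky → high deductible:
  Under separation the insurer infers type exactly: low deductible → safe (pays 119), high deductible → risky (pays 35).
  Safe: low deductible gives 119 − 13 = 106; high deductible gives 35 − 32 = 3. No deviation. ✓
  Risky: high deductible gives 35 − 36 = -1; low deductible gives 119 − 10 = 109. Would deviate. ✗
Neither assignment is incentive-compatible.

None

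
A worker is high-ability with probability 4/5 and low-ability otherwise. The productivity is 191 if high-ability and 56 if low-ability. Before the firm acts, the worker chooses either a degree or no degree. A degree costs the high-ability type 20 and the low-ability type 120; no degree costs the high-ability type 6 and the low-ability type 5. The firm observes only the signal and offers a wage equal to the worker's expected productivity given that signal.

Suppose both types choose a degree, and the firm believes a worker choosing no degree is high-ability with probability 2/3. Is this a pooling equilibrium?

No

At the pooled signal (degree) the firm holds the prior 4/5 and pays 4/5·191 + 1/5·56 = 164. Off-path (no degree) belief 2/3 gives 2/3·191 + 1/3·56 = 146.
High-ability: degree gives 164 − 20 = 144; no degree gives 146 − 6 = 140. Stays. ✓
Low-ability: degree gives 164 − 120 = 44; no degree gives 146 − 5 = 141. Deviates. ✗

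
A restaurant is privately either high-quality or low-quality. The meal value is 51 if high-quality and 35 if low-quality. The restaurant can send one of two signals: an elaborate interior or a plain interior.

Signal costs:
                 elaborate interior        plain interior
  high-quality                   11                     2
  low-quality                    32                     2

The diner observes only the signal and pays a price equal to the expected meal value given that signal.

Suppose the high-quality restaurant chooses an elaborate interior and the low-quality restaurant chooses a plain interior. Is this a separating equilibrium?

Yes

If types separate, elaborate interior earns payment 51 and plain interior earns 35.
High-quality: elaborate interior gives 51 − 11 = 40; plain interior gives 35 − 2 = 33. No deviation. ✓
Low-quality: plain interior gives 35 − 2 = 33; elaborate interior gives 51 − 32 = 19. No deviation. ✓
Both incentive constraints hold.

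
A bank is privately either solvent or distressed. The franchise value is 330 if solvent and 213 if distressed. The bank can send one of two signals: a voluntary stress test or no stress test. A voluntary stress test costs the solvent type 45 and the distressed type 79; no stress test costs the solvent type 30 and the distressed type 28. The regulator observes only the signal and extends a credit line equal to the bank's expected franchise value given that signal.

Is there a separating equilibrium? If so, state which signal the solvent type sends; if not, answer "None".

Try solvent → stress test, distressed → no stress test:
  Under separation the regulator infers type exactly: stress test → solvent (pays 330), no stress test → distressed (pays 213).
  Solvent: stress test gives 330 − 45 = 285; no stress test gives 213 − 30 = 183. No deviation. ✓
  Distressed: no stress test gives 213 − 28 = 185; stress test gives 330 − 79 = 251. Would deviate. ✗
Try solvent → no stress test, distressed → stress test:
  Under separation the regulator infers type exactly: no stress test → solvent (pays 330), stress test → distressed (pays 213).
  Solvent: no stress test gives 330 − 30 = 300; stress test gives 213 − 45 = 168. No deviation. ✓
  Distressed: stress test gives 213 − 79 = 134; no stress test gives 330 − 28 = 302. Would deviate. ✗
Neither assignment is incentive-compatible.

None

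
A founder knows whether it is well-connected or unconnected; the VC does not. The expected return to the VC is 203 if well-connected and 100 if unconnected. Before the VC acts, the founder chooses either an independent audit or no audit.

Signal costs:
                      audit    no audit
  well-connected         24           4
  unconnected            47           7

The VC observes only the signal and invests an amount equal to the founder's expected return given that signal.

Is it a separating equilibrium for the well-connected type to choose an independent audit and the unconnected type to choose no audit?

If types separate, audit earns payment 203 and no audit earns 100.
Well-connected: audit gives 203 − 24 = 179; no audit gives 100 − 4 = 96. No deviation. ✓
Unconnected: no audit gives 100 − 7 = 93; audit gives 203 − 47 = 156. Would deviate. ✗

No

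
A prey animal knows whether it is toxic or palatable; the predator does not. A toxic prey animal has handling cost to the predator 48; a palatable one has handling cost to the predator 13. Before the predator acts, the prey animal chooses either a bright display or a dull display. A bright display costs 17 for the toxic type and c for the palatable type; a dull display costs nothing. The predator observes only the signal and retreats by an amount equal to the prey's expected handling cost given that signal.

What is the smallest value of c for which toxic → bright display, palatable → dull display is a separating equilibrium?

Under separation: bright display → toxic (pays 48); dull display → palatable (pays 13).
Toxic: 48 − 17 = 31 ≥ 13 − 0 = 13. Holds regardless of c. ✓
Palatable: 13 − 0 ≥ 48 − c, so c ≥ 48 − 13 = 35.

35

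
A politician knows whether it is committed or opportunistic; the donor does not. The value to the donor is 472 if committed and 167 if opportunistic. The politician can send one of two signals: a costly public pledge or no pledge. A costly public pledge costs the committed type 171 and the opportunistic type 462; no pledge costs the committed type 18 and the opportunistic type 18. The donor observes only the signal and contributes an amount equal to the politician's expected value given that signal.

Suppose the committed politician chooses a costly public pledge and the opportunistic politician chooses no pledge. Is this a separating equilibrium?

Yes

If types separate, pledge earns payment 472 and no pledge earns 167.
Committed: pledge gives 472 − 171 = 301; no pledge gives 167 − 18 = 149. No deviation. ✓
Opportunistic: no pledge gives 167 − 18 = 149; pledge gives 472 − 462 = 10. No deviation. ✓
Neither type gains from mimicking the other.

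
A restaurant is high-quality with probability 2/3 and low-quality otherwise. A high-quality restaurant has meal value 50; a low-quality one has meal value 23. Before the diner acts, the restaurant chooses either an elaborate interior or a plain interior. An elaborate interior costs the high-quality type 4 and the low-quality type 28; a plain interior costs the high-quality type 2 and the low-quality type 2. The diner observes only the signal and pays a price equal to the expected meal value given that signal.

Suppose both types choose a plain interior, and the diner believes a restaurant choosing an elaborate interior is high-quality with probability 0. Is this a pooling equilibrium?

Yes

On the equilibrium path (plain interior) the diner holds the prior 2/3 and pays 2/3·50 + 1/3·23 = 41. Off-path (elaborate interior) belief 0 gives 0·50 + 1·23 = 23.
High-quality: plain interior gives 41 − 2 = 39; elaborate interior gives 23 − 4 = 19. Stays. ✓
Low-quality: plain interior gives 41 − 2 = 39; elaborate interior gives 23 − 28 = -5. Stays. ✓
Beliefs are Bayes-consistent on-path and both types best-respond.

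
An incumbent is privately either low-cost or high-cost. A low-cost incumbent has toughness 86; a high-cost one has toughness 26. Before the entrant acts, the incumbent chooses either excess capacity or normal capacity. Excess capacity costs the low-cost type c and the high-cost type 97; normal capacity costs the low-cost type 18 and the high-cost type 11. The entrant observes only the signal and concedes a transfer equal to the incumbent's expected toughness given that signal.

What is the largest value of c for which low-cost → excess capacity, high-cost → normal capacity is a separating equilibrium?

Under separation: excess capacity → low-cost (pays 86); normal capacity → high-cost (pays 26).
High-cost: 26 − 11 = 15 ≥ 86 − 97 = -11. Holds regardless of c. ✓
Low-cost: 86 − c ≥ 26 − 18, so c ≤ 86 − 8 = 78.

78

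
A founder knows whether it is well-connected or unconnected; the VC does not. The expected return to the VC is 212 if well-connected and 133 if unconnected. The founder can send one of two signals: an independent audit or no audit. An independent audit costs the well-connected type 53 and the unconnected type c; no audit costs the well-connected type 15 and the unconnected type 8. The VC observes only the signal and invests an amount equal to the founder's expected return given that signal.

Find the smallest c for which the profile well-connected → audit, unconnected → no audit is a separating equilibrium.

Under separation: audit → well-connected (pays 212); no audit → unconnected (pays 133).
Well-connected: 212 − 53 = 159 ≥ 133 − 15 = 118. Holds regardless of c. ✓
Unconnected: 133 − 8 ≥ 212 − c, so c ≥ 212 − 125 = 87.

87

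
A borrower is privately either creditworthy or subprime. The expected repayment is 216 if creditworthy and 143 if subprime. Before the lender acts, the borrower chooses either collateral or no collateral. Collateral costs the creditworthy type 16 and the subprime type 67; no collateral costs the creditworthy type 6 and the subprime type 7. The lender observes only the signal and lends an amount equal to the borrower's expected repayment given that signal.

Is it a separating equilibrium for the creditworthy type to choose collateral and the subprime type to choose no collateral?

If types separate, collateral earns payment 216 and no collateral earns 143.
Creditworthy: collateral gives 216 − 16 = 200; no collateral gives 143 − 6 = 137. No deviation. ✓
Subprime: no collateral gives 143 − 7 = 136; collateral gives 216 − 67 = 149. Would deviate. ✗

No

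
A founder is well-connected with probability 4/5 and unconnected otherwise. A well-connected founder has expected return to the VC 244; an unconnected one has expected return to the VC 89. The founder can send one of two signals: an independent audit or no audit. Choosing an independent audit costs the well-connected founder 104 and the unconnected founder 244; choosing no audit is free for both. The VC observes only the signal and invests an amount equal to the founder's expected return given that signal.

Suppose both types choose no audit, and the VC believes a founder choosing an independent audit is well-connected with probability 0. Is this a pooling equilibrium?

On the equilibrium path (no audit) the VC holds the prior 4/5 and pays 4/5·244 + 1/5·89 = 213. Off-path (audit) belief 0 gives 0·244 + 1·89 = 89.
Well-connected: no audit gives 213 − 0 = 213; audit gives 89 − 104 = -15. Stays. ✓
Unconnected: no audit gives 213 − 0 = 213; audit gives 89 − 244 = -155. Stays. ✓
Beliefs are Bayes-consistent on-path and both types best-respond.

Yes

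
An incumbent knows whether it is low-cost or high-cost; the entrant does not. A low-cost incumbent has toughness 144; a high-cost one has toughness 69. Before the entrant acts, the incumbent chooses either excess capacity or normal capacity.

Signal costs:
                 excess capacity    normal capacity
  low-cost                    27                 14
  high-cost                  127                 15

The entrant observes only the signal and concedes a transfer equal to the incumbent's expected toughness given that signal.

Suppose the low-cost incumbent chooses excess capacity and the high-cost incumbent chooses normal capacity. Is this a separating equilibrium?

Under separation the entrant infers type exactly: excess capacity → low-cost (pays 144), normal capacity → high-cost (pays 69).
Low-cost: excess capacity gives 144 − 27 = 117; normal capacity gives 69 − 14 = 55. No deviation. ✓
High-cost: normal capacity gives 69 − 15 = 54; excess capacity gives 144 − 127 = 17. No deviation. ✓
Neither type gains from mimicking the other.

Yes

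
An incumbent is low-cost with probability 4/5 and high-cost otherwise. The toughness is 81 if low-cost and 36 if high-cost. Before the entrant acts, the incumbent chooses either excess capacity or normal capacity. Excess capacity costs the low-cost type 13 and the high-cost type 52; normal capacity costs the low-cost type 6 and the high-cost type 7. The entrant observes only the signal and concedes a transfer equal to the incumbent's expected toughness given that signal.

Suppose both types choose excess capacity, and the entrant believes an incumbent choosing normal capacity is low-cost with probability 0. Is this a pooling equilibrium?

No

On the equilibrium path (excess capacity) the entrant holds the prior 4/5 and pays 4/5·81 + 1/5·36 = 72. Off-path (normal capacity) belief 0 gives 0·81 + 1·36 = 36.
Low-cost: excess capacity gives 72 − 13 = 59; normal capacity gives 36 − 6 = 30. Stays. ✓
High-cost: excess capacity gives 72 − 52 = 20; normal capacity gives 36 − 7 = 29. Deviates. ✗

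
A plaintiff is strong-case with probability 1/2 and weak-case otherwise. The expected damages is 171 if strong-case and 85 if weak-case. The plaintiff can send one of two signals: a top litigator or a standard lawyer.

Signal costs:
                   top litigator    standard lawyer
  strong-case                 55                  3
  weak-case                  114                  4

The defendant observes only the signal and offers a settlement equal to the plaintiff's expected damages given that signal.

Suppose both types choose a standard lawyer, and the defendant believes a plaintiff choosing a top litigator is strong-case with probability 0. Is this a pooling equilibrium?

At the pooled signal (standard lawyer) the defendant holds the prior 1/2 and pays 1/2·171 + 1/2·85 = 128. Off-path (top litigator) belief 0 gives 0·171 + 1·85 = 85.
Strong-case: standard lawyer gives 128 − 3 = 125; top litigator gives 85 − 55 = 30. Stays. ✓
Weak-case: standard lawyer gives 128 − 4 = 124; top litigator gives 85 − 114 = -29. Stays. ✓

Yes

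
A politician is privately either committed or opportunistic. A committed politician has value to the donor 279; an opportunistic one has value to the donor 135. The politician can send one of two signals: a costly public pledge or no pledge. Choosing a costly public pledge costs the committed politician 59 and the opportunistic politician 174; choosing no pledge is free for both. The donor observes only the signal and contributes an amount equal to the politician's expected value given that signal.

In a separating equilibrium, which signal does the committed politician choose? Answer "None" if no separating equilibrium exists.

pledge

Try committed → pledge, opportunistic → no pledge:
  Under separation the donor infers type exactly: pledge → committed (pays 279), no pledge → opportunistic (pays 135).
  Committed: pledge gives 279 − 59 = 220; no pledge gives 135 − 0 = 135. No deviation. ✓
  Opportunistic: no pledge gives 135 − 0 = 135; pledge gives 279 − 174 = 105. No deviation. ✓
Both hold — the committed type sends pledge.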